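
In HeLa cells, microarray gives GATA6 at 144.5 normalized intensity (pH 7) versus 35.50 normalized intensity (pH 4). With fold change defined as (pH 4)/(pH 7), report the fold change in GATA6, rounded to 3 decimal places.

0.246

Fold change = 35.50 / 144.5 = 0.2457
GATA6 is downregulated.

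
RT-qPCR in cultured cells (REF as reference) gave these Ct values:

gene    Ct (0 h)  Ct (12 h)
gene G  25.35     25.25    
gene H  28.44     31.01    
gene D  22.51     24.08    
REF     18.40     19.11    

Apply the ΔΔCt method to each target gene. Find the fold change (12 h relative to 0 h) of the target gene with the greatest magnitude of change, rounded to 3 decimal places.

gene G: ΔΔCt = (25.25−19.11) − (25.35−18.40) = 6.14 − 6.95 = -0.81; fold change = 2^0.81 = 1.753
gene H: ΔΔCt = (31.01−19.11) − (28.44−18.40) = 11.90 − 10.04 = 1.86; fold change = 2^-1.86 = 0.275
gene D: ΔΔCt = (24.08−19.11) − (22.51−18.40) = 4.97 − 4.11 = 0.86; fold change = 2^-0.86 = 0.551
gene H has the largest |ΔΔCt| = 1.86.

0.275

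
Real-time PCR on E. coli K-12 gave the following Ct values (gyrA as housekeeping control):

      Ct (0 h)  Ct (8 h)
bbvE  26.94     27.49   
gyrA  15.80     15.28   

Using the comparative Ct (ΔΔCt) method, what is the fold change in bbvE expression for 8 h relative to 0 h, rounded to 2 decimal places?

0.48

ΔCt(0 h) = 26.940 − 15.800 = 11.140
ΔCt(8 h) = 27.490 − 15.280 = 12.210
ΔΔCt = 12.210 − 11.140 = 1.070
Fold change = 2^(−1.070) = 0.476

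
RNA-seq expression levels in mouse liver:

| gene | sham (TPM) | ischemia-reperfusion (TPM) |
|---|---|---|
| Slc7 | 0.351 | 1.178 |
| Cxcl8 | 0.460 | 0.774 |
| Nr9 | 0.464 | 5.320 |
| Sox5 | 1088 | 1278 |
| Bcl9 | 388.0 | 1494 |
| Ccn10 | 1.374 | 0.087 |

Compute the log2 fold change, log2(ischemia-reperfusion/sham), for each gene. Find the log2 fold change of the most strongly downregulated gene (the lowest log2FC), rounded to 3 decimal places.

-3.981

log2(1.178/0.351) = 1.747  (Slc7)
log2(0.774/0.460) = 0.751  (Cxcl8)
log2(5.320/0.464) = 3.519  (Nr9)
log2(1278/1088) = 0.232  (Sox5)
log2(1494/388.0) = 1.945  (Bcl9)
log2(0.087/1.374) = -3.981  (Ccn10)
Ccn10 is most strongly downregulated.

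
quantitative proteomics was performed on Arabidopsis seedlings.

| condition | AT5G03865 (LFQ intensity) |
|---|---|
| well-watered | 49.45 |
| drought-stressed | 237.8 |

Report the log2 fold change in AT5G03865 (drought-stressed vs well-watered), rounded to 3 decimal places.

2.266

Fold change = 237.8 / 49.45 = 4.8089
log2(4.8089) = 2.2657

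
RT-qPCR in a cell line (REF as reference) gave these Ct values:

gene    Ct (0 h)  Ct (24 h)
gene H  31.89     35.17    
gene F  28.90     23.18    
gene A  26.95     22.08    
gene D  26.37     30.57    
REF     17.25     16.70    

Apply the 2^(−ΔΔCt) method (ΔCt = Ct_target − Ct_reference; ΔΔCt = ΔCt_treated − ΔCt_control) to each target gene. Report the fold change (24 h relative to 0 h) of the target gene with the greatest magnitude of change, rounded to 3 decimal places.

36.002

gene H: ΔΔCt = (35.17−16.70) − (31.89−17.25) = 18.47 − 14.64 = 3.83; fold change = 2^-3.83 = 0.070
gene F: ΔΔCt = (23.18−16.70) − (28.90−17.25) = 6.48 − 11.65 = -5.17; fold change = 2^5.17 = 36.002
gene A: ΔΔCt = (22.08−16.70) − (26.95−17.25) = 5.38 − 9.70 = -4.32; fold change = 2^4.32 = 19.973
gene D: ΔΔCt = (30.57−16.70) − (26.37−17.25) = 13.87 − 9.12 = 4.75; fold change = 2^-4.75 = 0.037
gene F has the largest |ΔΔCt| = 5.17.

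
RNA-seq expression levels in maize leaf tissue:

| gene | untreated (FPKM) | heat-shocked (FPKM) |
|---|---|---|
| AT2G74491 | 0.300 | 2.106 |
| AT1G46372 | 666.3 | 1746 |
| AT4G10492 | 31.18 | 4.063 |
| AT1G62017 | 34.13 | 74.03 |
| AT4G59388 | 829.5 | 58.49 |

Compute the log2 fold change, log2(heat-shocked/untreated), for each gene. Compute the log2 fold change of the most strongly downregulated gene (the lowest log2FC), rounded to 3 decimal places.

-3.826

log2(2.106/0.300) = 2.811  (AT2G74491)
log2(1746/666.3) = 1.390  (AT1G46372)
log2(4.063/31.18) = -2.940  (AT4G10492)
log2(74.03/34.13) = 1.117  (AT1G62017)
log2(58.49/829.5) = -3.826  (AT4G59388)
AT4G59388 is most strongly downregulated.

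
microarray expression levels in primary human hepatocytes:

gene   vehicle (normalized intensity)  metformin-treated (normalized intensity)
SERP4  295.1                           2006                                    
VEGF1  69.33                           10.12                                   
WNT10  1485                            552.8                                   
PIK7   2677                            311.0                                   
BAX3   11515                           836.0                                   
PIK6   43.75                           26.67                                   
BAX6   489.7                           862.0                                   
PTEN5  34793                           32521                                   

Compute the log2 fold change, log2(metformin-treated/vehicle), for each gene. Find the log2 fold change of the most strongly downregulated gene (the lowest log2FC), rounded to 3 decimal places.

log2(2006/295.1) = 2.765  (SERP4)
log2(10.12/69.33) = -2.776  (VEGF1)
log2(552.8/1485) = -1.426  (WNT10)
log2(311.0/2677) = -3.106  (PIK7)
log2(836.0/11515) = -3.784  (BAX3)
log2(26.67/43.75) = -0.714  (PIK6)
log2(862.0/489.7) = 0.816  (BAX6)
log2(32521/34793) = -0.097  (PTEN5)
BAX3 is most strongly downregulated.

-3.784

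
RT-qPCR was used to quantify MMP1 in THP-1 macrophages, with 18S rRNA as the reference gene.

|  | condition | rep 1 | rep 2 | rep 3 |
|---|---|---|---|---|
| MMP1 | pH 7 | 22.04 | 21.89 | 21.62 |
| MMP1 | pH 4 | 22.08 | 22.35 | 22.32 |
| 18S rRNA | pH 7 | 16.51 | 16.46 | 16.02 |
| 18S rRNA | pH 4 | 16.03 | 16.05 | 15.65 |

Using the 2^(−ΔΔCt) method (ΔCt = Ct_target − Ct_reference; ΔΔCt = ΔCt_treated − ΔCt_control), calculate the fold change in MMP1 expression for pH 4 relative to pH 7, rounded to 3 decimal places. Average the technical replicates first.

Mean Ct: MMP1 pH 7 21.850; MMP1 pH 4 22.250; 18S rRNA pH 7 16.330; 18S rRNA pH 4 15.910
ΔCt(pH 7) = 21.850 − 16.330 = 5.520
ΔCt(pH 4) = 22.250 − 15.910 = 6.340
ΔΔCt = 6.340 − 5.520 = 0.820
Fold change = 2^(−0.820) = 0.5664

0.566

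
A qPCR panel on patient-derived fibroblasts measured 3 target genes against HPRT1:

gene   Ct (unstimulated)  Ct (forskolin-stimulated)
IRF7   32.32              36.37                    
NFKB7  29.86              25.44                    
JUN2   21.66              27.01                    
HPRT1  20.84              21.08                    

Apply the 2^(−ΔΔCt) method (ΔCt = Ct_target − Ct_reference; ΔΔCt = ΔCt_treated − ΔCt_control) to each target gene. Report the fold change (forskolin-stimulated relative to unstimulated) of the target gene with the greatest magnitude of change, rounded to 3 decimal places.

0.029

IRF7: ΔΔCt = (36.37−21.08) − (32.32−20.84) = 15.29 − 11.48 = 3.81; fold change = 2^-3.81 = 0.071
NFKB7: ΔΔCt = (25.44−21.08) − (29.86−20.84) = 4.36 − 9.02 = -4.66; fold change = 2^4.66 = 25.281
JUN2: ΔΔCt = (27.01−21.08) − (21.66−20.84) = 5.93 − 0.82 = 5.11; fold change = 2^-5.11 = 0.029
JUN2 has the largest |ΔΔCt| = 5.11.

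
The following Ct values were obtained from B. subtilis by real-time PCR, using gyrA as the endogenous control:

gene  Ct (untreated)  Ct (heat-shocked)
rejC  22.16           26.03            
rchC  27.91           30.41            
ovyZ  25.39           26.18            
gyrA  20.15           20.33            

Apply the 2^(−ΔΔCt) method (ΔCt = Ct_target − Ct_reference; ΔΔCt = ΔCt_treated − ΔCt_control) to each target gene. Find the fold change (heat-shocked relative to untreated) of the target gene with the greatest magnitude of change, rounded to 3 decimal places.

0.077

rejC: ΔΔCt = (26.03−20.33) − (22.16−20.15) = 5.70 − 2.01 = 3.69; fold change = 2^-3.69 = 0.077
rchC: ΔΔCt = (30.41−20.33) − (27.91−20.15) = 10.08 − 7.76 = 2.32; fold change = 2^-2.32 = 0.200
ovyZ: ΔΔCt = (26.18−20.33) − (25.39−20.15) = 5.85 − 5.24 = 0.61; fold change = 2^-0.61 = 0.655
rejC has the largest |ΔΔCt| = 3.69.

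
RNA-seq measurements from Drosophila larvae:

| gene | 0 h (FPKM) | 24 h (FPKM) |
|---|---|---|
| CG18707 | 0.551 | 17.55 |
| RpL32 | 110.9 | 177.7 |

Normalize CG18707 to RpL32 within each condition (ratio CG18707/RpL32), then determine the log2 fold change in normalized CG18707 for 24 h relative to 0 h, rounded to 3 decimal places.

CG18707/RpL32 (0 h) = 0.551 / 110.9 = 0.0049684
CG18707/RpL32 (24 h) = 17.55 / 177.7 = 0.098762
Fold change = 0.098762 / 0.0049684 = 19.8779
log2(19.8779) = 4.3131

4.313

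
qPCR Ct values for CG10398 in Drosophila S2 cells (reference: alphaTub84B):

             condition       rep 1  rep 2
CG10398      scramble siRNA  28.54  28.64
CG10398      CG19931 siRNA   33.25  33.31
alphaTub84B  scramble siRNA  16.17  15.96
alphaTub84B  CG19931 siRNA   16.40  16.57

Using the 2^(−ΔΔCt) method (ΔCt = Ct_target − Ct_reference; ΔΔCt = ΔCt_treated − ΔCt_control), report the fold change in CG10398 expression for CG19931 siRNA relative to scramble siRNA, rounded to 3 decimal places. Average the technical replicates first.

Mean Ct: CG10398 scramble siRNA 28.590; CG10398 CG19931 siRNA 33.280; alphaTub84B scramble siRNA 16.065; alphaTub84B CG19931 siRNA 16.485
ΔCt(scramble siRNA) = 28.590 − 16.065 = 12.525
ΔCt(CG19931 siRNA) = 33.280 − 16.485 = 16.795
ΔΔCt = 16.795 − 12.525 = 4.270
Fold change = 2^(−4.270) = 0.0518

0.052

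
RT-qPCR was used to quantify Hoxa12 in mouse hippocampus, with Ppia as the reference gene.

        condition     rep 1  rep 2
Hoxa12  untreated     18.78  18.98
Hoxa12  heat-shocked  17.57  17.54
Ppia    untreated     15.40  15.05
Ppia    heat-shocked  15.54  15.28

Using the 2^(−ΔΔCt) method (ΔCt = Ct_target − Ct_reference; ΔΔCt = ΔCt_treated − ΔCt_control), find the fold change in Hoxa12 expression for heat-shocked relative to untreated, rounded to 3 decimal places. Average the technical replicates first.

2.848

Mean Ct: Hoxa12 untreated 18.880; Hoxa12 heat-shocked 17.555; Ppia untreated 15.225; Ppia heat-shocked 15.410
ΔCt(untreated) = 18.880 − 15.225 = 3.655
ΔCt(heat-shocked) = 17.555 − 15.410 = 2.145
ΔΔCt = 2.145 − 3.655 = -1.510
Fold change = 2^(−(-1.510)) = 2^1.510 = 2.8481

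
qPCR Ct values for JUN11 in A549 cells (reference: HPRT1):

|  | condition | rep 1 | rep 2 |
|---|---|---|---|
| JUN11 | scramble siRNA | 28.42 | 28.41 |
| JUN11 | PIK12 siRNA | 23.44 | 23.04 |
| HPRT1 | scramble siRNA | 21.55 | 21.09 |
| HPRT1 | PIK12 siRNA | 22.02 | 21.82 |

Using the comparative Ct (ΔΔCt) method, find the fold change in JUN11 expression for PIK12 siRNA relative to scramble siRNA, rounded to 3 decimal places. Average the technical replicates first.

Mean Ct: JUN11 scramble siRNA 28.415; JUN11 PIK12 siRNA 23.240; HPRT1 scramble siRNA 21.320; HPRT1 PIK12 siRNA 21.920
ΔCt(scramble siRNA) = 28.415 − 21.320 = 7.095
ΔCt(PIK12 siRNA) = 23.240 − 21.920 = 1.320
ΔΔCt = 1.320 − 7.095 = -5.775
Fold change = 2^(−(-5.775)) = 2^5.775 = 54.7581

54.758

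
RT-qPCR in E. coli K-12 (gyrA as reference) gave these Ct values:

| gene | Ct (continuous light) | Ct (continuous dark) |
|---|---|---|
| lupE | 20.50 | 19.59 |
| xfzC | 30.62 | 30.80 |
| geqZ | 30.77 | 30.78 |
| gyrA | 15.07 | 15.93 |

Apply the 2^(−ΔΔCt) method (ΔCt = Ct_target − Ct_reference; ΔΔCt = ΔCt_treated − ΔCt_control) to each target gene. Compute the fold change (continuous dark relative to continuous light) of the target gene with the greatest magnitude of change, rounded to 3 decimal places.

lupE: ΔΔCt = (19.59−15.93) − (20.50−15.07) = 3.66 − 5.43 = -1.77; fold change = 2^1.77 = 3.411
xfzC: ΔΔCt = (30.80−15.93) − (30.62−15.07) = 14.87 − 15.55 = -0.68; fold change = 2^0.68 = 1.602
geqZ: ΔΔCt = (30.78−15.93) − (30.77−15.07) = 14.85 − 15.70 = -0.85; fold change = 2^0.85 = 1.803
lupE has the largest |ΔΔCt| = 1.77.

3.411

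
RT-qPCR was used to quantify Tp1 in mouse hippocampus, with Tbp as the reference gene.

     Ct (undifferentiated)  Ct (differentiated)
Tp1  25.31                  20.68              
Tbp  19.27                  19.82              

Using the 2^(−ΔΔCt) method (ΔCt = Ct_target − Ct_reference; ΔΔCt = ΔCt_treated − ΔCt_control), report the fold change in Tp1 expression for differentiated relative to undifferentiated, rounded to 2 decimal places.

ΔCt(undifferentiated) = 25.310 − 19.270 = 6.040
ΔCt(differentiated) = 20.680 − 19.820 = 0.860
ΔΔCt = 0.860 − 6.040 = -5.180
Fold change = 2^(−(-5.180)) = 2^5.180 = 36.252

36.25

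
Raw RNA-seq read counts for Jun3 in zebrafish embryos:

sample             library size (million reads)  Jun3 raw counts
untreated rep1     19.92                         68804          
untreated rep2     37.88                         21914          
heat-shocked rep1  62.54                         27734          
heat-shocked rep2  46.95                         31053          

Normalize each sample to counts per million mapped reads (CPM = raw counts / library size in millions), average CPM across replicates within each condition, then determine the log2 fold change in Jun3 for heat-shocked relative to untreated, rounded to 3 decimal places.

CPM(untreated rep1) = 68804 / 19.92 = 3454.0161
CPM(untreated rep2) = 21914 / 37.88 = 578.5111
CPM(heat-shocked rep1) = 27734 / 62.54 = 443.4602
CPM(heat-shocked rep2) = 31053 / 46.95 = 661.4058
mean CPM(untreated) = 2016.2636; mean CPM(heat-shocked) = 552.4330
Fold change = 552.4330 / 2016.2636 = 0.27399
log2(0.27399) = -1.8678

-1.868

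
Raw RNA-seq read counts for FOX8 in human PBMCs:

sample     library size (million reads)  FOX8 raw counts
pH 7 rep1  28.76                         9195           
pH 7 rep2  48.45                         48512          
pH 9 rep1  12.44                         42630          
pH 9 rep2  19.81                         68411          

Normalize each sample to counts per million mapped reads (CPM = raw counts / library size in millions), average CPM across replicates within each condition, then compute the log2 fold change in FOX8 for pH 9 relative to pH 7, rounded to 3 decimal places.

2.381

CPM(pH 7 rep1) = 9195 / 28.76 = 319.7149
CPM(pH 7 rep2) = 48512 / 48.45 = 1001.2797
CPM(pH 9 rep1) = 42630 / 12.44 = 3426.8489
CPM(pH 9 rep2) = 68411 / 19.81 = 3453.3569
mean CPM(pH 7) = 660.4973; mean CPM(pH 9) = 3440.1029
Fold change = 3440.1029 / 660.4973 = 5.20835
log2(5.20835) = 2.3808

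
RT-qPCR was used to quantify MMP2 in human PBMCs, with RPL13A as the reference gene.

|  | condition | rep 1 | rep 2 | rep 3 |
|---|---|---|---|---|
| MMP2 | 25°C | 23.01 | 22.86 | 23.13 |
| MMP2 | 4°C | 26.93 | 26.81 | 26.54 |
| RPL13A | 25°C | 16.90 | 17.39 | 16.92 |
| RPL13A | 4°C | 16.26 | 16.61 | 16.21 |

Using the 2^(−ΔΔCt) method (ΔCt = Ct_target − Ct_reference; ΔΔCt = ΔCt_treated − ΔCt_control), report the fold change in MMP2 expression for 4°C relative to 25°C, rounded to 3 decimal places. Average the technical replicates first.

Mean Ct: MMP2 25°C 23.000; MMP2 4°C 26.760; RPL13A 25°C 17.070; RPL13A 4°C 16.360
ΔCt(25°C) = 23.000 − 17.070 = 5.930
ΔCt(4°C) = 26.760 − 16.360 = 10.400
ΔΔCt = 10.400 − 5.930 = 4.470
Fold change = 2^(−4.470) = 0.0451

0.045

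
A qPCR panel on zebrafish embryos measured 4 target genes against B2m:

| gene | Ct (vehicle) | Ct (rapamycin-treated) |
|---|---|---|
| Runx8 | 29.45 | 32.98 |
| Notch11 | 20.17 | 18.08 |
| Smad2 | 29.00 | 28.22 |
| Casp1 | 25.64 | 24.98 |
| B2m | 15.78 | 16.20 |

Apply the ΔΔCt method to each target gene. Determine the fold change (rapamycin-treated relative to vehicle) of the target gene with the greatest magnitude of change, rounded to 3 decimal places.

Runx8: ΔΔCt = (32.98−16.20) − (29.45−15.78) = 16.78 − 13.67 = 3.11; fold change = 2^-3.11 = 0.116
Notch11: ΔΔCt = (18.08−16.20) − (20.17−15.78) = 1.88 − 4.39 = -2.51; fold change = 2^2.51 = 5.696
Smad2: ΔΔCt = (28.22−16.20) − (29.00−15.78) = 12.02 − 13.22 = -1.20; fold change = 2^1.20 = 2.297
Casp1: ΔΔCt = (24.98−16.20) − (25.64−15.78) = 8.78 − 9.86 = -1.08; fold change = 2^1.08 = 2.114
Runx8 has the largest |ΔΔCt| = 3.11.

0.116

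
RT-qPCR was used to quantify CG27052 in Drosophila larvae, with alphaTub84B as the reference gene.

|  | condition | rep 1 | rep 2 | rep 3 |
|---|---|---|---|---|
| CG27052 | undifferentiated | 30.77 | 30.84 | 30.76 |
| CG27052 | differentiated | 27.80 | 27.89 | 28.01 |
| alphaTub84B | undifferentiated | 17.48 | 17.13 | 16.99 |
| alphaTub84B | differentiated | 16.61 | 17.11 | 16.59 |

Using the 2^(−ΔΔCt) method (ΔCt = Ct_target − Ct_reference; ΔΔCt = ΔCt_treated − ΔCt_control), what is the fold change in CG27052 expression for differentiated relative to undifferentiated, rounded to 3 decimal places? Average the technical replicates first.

5.502

Mean Ct: CG27052 undifferentiated 30.790; CG27052 differentiated 27.900; alphaTub84B undifferentiated 17.200; alphaTub84B differentiated 16.770
ΔCt(undifferentiated) = 30.790 − 17.200 = 13.590
ΔCt(differentiated) = 27.900 − 16.770 = 11.130
ΔΔCt = 11.130 − 13.590 = -2.460
Fold change = 2^(−(-2.460)) = 2^2.460 = 5.5022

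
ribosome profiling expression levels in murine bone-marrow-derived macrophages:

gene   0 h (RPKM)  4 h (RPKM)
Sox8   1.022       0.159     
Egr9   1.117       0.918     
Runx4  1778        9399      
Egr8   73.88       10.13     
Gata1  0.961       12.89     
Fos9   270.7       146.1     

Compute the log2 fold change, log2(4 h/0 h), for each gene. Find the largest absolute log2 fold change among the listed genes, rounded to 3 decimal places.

3.746

log2(0.159/1.022) = -2.684  (Sox8)
log2(0.918/1.117) = -0.283  (Egr9)
log2(9399/1778) = 2.402  (Runx4)
log2(10.13/73.88) = -2.867  (Egr8)
log2(12.89/0.961) = 3.746  (Gata1)
log2(146.1/270.7) = -0.890  (Fos9)
The largest magnitude belongs to Gata1.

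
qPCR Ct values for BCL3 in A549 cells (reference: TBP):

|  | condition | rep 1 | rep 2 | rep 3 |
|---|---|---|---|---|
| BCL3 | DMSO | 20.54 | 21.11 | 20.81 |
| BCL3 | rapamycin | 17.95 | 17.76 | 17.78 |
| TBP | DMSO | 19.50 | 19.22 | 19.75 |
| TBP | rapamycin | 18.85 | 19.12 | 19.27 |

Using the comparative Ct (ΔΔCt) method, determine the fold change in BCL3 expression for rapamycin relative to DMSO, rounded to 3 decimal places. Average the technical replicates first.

Mean Ct: BCL3 DMSO 20.820; BCL3 rapamycin 17.830; TBP DMSO 19.490; TBP rapamycin 19.080
ΔCt(DMSO) = 20.820 − 19.490 = 1.330
ΔCt(rapamycin) = 17.830 − 19.080 = -1.250
ΔΔCt = -1.250 − 1.330 = -2.580
Fold change = 2^(−(-2.580)) = 2^2.580 = 5.9794

5.979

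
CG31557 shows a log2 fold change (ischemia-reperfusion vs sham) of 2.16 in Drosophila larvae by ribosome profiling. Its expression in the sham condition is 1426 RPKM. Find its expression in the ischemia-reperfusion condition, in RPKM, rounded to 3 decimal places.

Fold change = 2^(2.16) = 4.4691
ischemia-reperfusion expression = 1426 × 4.4691 = 6373.006

6373.006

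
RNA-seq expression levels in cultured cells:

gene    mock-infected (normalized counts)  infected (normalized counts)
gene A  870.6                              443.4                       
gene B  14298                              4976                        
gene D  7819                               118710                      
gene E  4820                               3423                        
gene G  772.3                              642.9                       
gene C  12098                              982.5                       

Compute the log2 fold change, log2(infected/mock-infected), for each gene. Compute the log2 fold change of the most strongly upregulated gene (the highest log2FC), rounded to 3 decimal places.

3.924

log2(443.4/870.6) = -0.973  (gene A)
log2(4976/14298) = -1.523  (gene B)
log2(118710/7819) = 3.924  (gene D)
log2(3423/4820) = -0.494  (gene E)
log2(642.9/772.3) = -0.265  (gene G)
log2(982.5/12098) = -3.622  (gene C)
gene D is most strongly upregulated.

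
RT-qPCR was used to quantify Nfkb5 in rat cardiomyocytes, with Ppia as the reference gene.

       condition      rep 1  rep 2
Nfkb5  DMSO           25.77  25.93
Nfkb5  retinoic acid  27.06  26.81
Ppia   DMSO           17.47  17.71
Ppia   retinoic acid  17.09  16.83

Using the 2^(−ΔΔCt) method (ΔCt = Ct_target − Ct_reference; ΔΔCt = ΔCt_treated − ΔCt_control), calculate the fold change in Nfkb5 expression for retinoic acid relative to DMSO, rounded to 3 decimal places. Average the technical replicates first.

0.305

Mean Ct: Nfkb5 DMSO 25.850; Nfkb5 retinoic acid 26.935; Ppia DMSO 17.590; Ppia retinoic acid 16.960
ΔCt(DMSO) = 25.850 − 17.590 = 8.260
ΔCt(retinoic acid) = 26.935 − 16.960 = 9.975
ΔΔCt = 9.975 − 8.260 = 1.715
Fold change = 2^(−1.715) = 0.3046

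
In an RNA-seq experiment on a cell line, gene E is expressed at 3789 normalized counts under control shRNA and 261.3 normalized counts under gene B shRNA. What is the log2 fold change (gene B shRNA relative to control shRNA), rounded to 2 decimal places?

Fold change = 261.3 / 3789 = 0.0690
log2(0.0690) = -3.858

-3.86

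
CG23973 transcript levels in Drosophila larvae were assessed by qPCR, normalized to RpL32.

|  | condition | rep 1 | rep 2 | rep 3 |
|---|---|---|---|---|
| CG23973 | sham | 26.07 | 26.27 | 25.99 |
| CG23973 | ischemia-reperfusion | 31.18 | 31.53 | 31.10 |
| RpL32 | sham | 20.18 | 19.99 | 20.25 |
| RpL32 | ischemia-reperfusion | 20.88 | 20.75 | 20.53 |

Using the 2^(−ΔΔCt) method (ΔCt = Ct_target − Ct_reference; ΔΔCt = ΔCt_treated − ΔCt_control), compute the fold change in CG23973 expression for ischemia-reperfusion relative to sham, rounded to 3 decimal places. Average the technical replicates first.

Mean Ct: CG23973 sham 26.110; CG23973 ischemia-reperfusion 31.270; RpL32 sham 20.140; RpL32 ischemia-reperfusion 20.720
ΔCt(sham) = 26.110 − 20.140 = 5.970
ΔCt(ischemia-reperfusion) = 31.270 − 20.720 = 10.550
ΔΔCt = 10.550 − 5.970 = 4.580
Fold change = 2^(−4.580) = 0.0418

0.042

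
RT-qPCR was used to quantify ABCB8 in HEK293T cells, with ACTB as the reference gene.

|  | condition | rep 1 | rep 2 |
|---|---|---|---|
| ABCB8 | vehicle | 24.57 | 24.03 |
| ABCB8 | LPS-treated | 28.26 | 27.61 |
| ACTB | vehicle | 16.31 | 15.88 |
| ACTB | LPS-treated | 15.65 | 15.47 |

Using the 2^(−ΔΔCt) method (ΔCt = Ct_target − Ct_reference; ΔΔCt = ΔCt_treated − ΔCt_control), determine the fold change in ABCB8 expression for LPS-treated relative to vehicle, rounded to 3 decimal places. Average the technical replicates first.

Mean Ct: ABCB8 vehicle 24.300; ABCB8 LPS-treated 27.935; ACTB vehicle 16.095; ACTB LPS-treated 15.560
ΔCt(vehicle) = 24.300 − 16.095 = 8.205
ΔCt(LPS-treated) = 27.935 − 15.560 = 12.375
ΔΔCt = 12.375 − 8.205 = 4.170
Fold change = 2^(−4.170) = 0.0556

0.056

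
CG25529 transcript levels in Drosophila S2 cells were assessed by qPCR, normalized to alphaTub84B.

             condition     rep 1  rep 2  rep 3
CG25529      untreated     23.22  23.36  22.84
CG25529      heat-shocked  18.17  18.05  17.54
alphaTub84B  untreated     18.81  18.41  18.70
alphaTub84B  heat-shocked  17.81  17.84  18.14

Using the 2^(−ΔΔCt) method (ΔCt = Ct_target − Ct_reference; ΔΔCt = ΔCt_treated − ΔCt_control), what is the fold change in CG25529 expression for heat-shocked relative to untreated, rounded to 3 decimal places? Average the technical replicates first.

Mean Ct: CG25529 untreated 23.140; CG25529 heat-shocked 17.920; alphaTub84B untreated 18.640; alphaTub84B heat-shocked 17.930
ΔCt(untreated) = 23.140 − 18.640 = 4.500
ΔCt(heat-shocked) = 17.920 − 17.930 = -0.010
ΔΔCt = -0.010 − 4.500 = -4.510
Fold change = 2^(−(-4.510)) = 2^4.510 = 22.7848

22.785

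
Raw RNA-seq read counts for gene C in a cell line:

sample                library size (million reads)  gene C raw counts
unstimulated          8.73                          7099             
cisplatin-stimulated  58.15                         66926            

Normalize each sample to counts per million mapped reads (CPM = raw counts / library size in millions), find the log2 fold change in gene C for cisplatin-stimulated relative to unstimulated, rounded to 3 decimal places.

0.501

CPM(unstimulated) = 7099 / 8.73 = 813.1730
CPM(cisplatin-stimulated) = 66926 / 58.15 = 1150.9200
Fold change = 1150.9200 / 813.1730 = 1.41534
log2(1.41534) = 0.5012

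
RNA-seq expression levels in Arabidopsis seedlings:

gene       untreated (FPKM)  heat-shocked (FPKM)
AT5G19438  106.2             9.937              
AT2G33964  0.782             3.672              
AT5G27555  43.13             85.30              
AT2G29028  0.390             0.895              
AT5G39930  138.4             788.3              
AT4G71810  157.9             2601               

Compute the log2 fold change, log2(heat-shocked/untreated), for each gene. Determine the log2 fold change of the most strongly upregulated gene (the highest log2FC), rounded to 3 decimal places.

4.042

log2(9.937/106.2) = -3.418  (AT5G19438)
log2(3.672/0.782) = 2.231  (AT2G33964)
log2(85.30/43.13) = 0.984  (AT5G27555)
log2(0.895/0.390) = 1.198  (AT2G29028)
log2(788.3/138.4) = 2.510  (AT5G39930)
log2(2601/157.9) = 4.042  (AT4G71810)
AT4G71810 is most strongly upregulated.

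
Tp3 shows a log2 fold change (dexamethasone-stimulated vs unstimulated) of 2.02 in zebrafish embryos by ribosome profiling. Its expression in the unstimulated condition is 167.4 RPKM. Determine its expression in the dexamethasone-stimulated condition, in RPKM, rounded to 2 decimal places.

678.95

Fold change = 2^(2.02) = 4.0558
dexamethasone-stimulated expression = 167.4 × 4.0558 = 678.95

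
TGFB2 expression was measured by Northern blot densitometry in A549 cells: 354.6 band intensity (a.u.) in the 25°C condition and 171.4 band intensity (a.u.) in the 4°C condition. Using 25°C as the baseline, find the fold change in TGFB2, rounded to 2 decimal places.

Fold change = 171.4 / 354.6 = 0.483
TGFB2 is downregulated.

0.48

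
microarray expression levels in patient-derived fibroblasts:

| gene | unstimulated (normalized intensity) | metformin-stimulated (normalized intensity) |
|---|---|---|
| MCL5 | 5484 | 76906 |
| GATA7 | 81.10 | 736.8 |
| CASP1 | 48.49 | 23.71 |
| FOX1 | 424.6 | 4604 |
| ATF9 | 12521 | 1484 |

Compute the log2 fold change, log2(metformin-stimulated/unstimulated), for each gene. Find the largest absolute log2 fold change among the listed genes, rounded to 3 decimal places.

3.810

log2(76906/5484) = 3.810  (MCL5)
log2(736.8/81.10) = 3.183  (GATA7)
log2(23.71/48.49) = -1.032  (CASP1)
log2(4604/424.6) = 3.439  (FOX1)
log2(1484/12521) = -3.077  (ATF9)
The largest magnitude belongs to MCL5.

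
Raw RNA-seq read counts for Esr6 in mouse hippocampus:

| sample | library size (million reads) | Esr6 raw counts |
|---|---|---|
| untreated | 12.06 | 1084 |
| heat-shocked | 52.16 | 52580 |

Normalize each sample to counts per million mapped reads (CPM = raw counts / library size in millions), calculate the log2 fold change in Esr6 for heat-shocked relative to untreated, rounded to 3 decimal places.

3.487

CPM(untreated) = 1084 / 12.06 = 89.8839
CPM(heat-shocked) = 52580 / 52.16 = 1008.0521
Fold change = 1008.0521 / 89.8839 = 11.21505
log2(11.21505) = 3.4874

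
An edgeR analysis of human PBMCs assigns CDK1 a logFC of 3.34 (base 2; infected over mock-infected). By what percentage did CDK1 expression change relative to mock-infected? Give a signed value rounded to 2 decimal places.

Fold change = 2^(3.34) = 10.1261
Percent change = (FC − 1) × 100% = (10.1261 − 1) × 100 = 912.61%

912.61%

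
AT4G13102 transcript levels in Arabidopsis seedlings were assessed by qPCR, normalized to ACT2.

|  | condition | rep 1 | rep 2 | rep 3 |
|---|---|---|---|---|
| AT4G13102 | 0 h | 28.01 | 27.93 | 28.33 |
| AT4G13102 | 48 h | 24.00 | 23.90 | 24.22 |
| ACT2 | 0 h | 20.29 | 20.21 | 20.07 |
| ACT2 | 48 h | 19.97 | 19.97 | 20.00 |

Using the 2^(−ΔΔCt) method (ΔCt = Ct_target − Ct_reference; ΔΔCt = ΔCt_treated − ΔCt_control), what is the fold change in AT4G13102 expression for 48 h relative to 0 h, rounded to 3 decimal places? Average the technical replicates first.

14.320

Mean Ct: AT4G13102 0 h 28.090; AT4G13102 48 h 24.040; ACT2 0 h 20.190; ACT2 48 h 19.980
ΔCt(0 h) = 28.090 − 20.190 = 7.900
ΔCt(48 h) = 24.040 − 19.980 = 4.060
ΔΔCt = 4.060 − 7.900 = -3.840
Fold change = 2^(−(-3.840)) = 2^3.840 = 14.3204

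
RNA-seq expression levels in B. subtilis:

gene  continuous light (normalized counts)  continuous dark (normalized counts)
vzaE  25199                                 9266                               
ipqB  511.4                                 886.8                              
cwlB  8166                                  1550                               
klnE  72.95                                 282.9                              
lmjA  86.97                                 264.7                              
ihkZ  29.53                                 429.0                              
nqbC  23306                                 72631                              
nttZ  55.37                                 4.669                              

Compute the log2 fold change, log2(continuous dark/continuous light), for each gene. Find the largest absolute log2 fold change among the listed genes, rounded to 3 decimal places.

3.861

log2(9266/25199) = -1.443  (vzaE)
log2(886.8/511.4) = 0.794  (ipqB)
log2(1550/8166) = -2.397  (cwlB)
log2(282.9/72.95) = 1.955  (klnE)
log2(264.7/86.97) = 1.606  (lmjA)
log2(429.0/29.53) = 3.861  (ihkZ)
log2(72631/23306) = 1.640  (nqbC)
log2(4.669/55.37) = -3.568  (nttZ)
The largest magnitude belongs to ihkZ.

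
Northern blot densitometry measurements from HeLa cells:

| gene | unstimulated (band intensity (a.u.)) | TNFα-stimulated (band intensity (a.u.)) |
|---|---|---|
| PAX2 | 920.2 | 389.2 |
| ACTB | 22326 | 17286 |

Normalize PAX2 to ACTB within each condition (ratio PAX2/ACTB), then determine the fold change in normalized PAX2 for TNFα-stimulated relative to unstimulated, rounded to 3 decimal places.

0.546

PAX2/ACTB (unstimulated) = 920.2 / 22326 = 0.041217
PAX2/ACTB (TNFα-stimulated) = 389.2 / 17286 = 0.022515
Fold change = 0.022515 / 0.041217 = 0.5463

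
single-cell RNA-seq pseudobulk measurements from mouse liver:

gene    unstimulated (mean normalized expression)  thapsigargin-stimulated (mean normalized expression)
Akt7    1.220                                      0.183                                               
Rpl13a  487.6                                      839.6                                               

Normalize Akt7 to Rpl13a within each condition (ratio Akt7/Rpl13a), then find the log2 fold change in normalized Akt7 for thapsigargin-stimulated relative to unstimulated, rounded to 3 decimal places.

Akt7/Rpl13a (unstimulated) = 1.220 / 487.6 = 0.0025021
Akt7/Rpl13a (thapsigargin-stimulated) = 0.183 / 839.6 = 0.00021796
Fold change = 0.00021796 / 0.0025021 = 0.0871
log2(0.0871) = -3.5210

-3.521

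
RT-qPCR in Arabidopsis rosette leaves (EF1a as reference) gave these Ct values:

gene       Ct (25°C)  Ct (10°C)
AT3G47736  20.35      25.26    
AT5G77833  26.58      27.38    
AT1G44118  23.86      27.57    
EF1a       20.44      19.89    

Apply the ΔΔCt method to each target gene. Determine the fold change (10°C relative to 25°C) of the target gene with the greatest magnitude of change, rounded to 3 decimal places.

AT3G47736: ΔΔCt = (25.26−19.89) − (20.35−20.44) = 5.37 − (-0.09) = 5.46; fold change = 2^-5.46 = 0.023
AT5G77833: ΔΔCt = (27.38−19.89) − (26.58−20.44) = 7.49 − 6.14 = 1.35; fold change = 2^-1.35 = 0.392
AT1G44118: ΔΔCt = (27.57−19.89) − (23.86−20.44) = 7.68 − 3.42 = 4.26; fold change = 2^-4.26 = 0.052
AT3G47736 has the largest |ΔΔCt| = 5.46.

0.023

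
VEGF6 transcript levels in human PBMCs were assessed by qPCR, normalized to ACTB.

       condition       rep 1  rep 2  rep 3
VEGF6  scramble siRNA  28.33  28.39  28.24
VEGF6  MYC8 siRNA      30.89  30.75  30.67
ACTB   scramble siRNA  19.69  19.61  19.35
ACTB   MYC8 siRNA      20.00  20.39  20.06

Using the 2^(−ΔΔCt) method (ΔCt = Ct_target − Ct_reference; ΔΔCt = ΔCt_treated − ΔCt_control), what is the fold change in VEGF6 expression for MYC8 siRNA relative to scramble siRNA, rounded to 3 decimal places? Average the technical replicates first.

Mean Ct: VEGF6 scramble siRNA 28.320; VEGF6 MYC8 siRNA 30.770; ACTB scramble siRNA 19.550; ACTB MYC8 siRNA 20.150
ΔCt(scramble siRNA) = 28.320 − 19.550 = 8.770
ΔCt(MYC8 siRNA) = 30.770 − 20.150 = 10.620
ΔΔCt = 10.620 − 8.770 = 1.850
Fold change = 2^(−1.850) = 0.2774

0.277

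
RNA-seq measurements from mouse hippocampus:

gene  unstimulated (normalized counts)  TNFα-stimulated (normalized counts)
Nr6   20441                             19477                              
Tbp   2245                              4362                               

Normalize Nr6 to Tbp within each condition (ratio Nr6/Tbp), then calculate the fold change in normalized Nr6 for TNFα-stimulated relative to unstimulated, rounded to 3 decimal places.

0.490

Nr6/Tbp (unstimulated) = 20441 / 2245 = 9.1051
Nr6/Tbp (TNFα-stimulated) = 19477 / 4362 = 4.4652
Fold change = 4.4652 / 9.1051 = 0.4904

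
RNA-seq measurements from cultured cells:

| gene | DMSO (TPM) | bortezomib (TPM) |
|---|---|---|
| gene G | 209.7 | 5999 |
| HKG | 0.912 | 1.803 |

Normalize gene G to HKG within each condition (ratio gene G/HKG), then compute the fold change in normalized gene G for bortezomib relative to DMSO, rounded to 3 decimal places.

gene G/HKG (DMSO) = 209.7 / 0.912 = 229.93
gene G/HKG (bortezomib) = 5999 / 1.803 = 3327.2
Fold change = 3327.2 / 229.93 = 14.4704

14.470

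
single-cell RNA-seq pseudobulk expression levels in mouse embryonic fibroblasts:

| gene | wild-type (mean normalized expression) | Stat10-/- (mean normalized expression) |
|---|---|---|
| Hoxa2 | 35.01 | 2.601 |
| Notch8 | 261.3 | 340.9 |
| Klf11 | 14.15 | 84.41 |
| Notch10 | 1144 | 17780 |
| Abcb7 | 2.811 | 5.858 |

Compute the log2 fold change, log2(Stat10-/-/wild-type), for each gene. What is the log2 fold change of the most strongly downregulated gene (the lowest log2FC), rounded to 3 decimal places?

-3.751

log2(2.601/35.01) = -3.751  (Hoxa2)
log2(340.9/261.3) = 0.384  (Notch8)
log2(84.41/14.15) = 2.577  (Klf11)
log2(17780/1144) = 3.958  (Notch10)
log2(5.858/2.811) = 1.059  (Abcb7)
Hoxa2 is most strongly downregulated.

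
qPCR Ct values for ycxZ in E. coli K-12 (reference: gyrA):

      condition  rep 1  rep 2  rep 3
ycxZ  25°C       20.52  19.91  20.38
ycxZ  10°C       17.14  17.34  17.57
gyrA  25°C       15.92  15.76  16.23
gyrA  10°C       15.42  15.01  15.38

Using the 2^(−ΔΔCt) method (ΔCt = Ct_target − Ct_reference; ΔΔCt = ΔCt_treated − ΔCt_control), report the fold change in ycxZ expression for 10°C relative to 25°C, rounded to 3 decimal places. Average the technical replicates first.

Mean Ct: ycxZ 25°C 20.270; ycxZ 10°C 17.350; gyrA 25°C 15.970; gyrA 10°C 15.270
ΔCt(25°C) = 20.270 − 15.970 = 4.300
ΔCt(10°C) = 17.350 − 15.270 = 2.080
ΔΔCt = 2.080 − 4.300 = -2.220
Fold change = 2^(−(-2.220)) = 2^2.220 = 4.6589

4.659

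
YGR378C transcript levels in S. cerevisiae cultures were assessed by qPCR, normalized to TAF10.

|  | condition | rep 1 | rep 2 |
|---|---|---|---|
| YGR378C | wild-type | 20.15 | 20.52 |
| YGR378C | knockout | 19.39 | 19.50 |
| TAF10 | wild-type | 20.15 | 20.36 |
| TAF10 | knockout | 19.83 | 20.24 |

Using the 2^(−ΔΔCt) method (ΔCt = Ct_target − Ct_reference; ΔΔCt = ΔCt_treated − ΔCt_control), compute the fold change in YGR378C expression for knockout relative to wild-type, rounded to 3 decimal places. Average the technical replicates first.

Mean Ct: YGR378C wild-type 20.335; YGR378C knockout 19.445; TAF10 wild-type 20.255; TAF10 knockout 20.035
ΔCt(wild-type) = 20.335 − 20.255 = 0.080
ΔCt(knockout) = 19.445 − 20.035 = -0.590
ΔΔCt = -0.590 − 0.080 = -0.670
Fold change = 2^(−(-0.670)) = 2^0.670 = 1.5911

1.591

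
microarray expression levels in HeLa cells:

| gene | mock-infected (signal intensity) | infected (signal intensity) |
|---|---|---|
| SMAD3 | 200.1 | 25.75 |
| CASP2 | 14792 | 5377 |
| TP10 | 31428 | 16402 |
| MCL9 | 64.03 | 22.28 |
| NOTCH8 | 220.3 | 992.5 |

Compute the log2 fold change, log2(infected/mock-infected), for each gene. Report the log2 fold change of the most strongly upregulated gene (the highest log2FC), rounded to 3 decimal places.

log2(25.75/200.1) = -2.958  (SMAD3)
log2(5377/14792) = -1.460  (CASP2)
log2(16402/31428) = -0.938  (TP10)
log2(22.28/64.03) = -1.523  (MCL9)
log2(992.5/220.3) = 2.172  (NOTCH8)
NOTCH8 is most strongly upregulated.

2.172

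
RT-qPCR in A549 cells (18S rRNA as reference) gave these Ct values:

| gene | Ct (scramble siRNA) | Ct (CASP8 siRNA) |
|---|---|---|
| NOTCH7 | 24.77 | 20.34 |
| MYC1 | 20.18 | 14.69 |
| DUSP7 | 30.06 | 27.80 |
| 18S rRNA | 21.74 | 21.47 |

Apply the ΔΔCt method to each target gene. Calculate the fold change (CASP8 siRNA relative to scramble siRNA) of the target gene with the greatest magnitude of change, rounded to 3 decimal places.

37.271

NOTCH7: ΔΔCt = (20.34−21.47) − (24.77−21.74) = -1.13 − 3.03 = -4.16; fold change = 2^4.16 = 17.877
MYC1: ΔΔCt = (14.69−21.47) − (20.18−21.74) = -6.78 − (-1.56) = -5.22; fold change = 2^5.22 = 37.271
DUSP7: ΔΔCt = (27.80−21.47) − (30.06−21.74) = 6.33 − 8.32 = -1.99; fold change = 2^1.99 = 3.972
MYC1 has the largest |ΔΔCt| = 5.22.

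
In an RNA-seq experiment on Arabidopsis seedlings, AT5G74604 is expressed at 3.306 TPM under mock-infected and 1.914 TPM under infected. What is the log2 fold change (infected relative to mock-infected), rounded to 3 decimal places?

-0.788

Fold change = 1.914 / 3.306 = 0.5789
log2(0.5789) = -0.7885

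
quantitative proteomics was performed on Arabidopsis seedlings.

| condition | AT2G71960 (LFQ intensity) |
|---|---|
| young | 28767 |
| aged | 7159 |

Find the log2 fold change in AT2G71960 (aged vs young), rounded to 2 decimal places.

Fold change = 7159 / 28767 = 0.2489
log2(0.2489) = -2.007

-2.01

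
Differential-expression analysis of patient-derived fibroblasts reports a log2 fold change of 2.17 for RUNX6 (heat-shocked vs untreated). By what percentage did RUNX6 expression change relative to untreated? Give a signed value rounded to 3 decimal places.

350.023%

Fold change = 2^(2.17) = 4.5002
Percent change = (FC − 1) × 100% = (4.5002 − 1) × 100 = 350.023%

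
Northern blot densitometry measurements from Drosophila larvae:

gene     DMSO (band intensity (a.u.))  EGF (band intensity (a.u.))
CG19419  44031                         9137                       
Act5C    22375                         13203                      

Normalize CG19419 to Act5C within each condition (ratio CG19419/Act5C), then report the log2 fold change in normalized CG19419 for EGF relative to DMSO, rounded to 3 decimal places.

-1.508

CG19419/Act5C (DMSO) = 44031 / 22375 = 1.9679
CG19419/Act5C (EGF) = 9137 / 13203 = 0.69204
Fold change = 0.69204 / 1.9679 = 0.3517
log2(0.3517) = -1.5077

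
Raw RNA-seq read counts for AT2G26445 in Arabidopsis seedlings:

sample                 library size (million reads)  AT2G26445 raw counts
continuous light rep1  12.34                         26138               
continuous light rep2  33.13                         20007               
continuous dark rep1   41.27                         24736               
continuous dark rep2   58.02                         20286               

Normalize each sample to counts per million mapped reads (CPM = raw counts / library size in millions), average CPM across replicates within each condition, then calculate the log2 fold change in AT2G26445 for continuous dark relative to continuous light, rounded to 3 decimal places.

CPM(continuous light rep1) = 26138 / 12.34 = 2118.1524
CPM(continuous light rep2) = 20007 / 33.13 = 603.8938
CPM(continuous dark rep1) = 24736 / 41.27 = 599.3700
CPM(continuous dark rep2) = 20286 / 58.02 = 349.6381
mean CPM(continuous light) = 1361.0231; mean CPM(continuous dark) = 474.5040
Fold change = 474.5040 / 1361.0231 = 0.34864
log2(0.34864) = -1.5202

-1.520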